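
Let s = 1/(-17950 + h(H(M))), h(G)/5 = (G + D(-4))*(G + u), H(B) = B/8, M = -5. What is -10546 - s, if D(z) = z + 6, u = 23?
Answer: -12011419366/1138955 ≈ -10546.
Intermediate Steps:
H(B) = B/8 (H(B) = B*(⅛) = B/8)
D(z) = 6 + z
h(G) = 5*(2 + G)*(23 + G) (h(G) = 5*((G + (6 - 4))*(G + 23)) = 5*((G + 2)*(23 + G)) = 5*((2 + G)*(23 + G)) = 5*(2 + G)*(23 + G))
s = -64/1138955 (s = 1/(-17950 + (230 + 5*((⅛)*(-5))² + 125*((⅛)*(-5)))) = 1/(-17950 + (230 + 5*(-5/8)² + 125*(-5/8))) = 1/(-17950 + (230 + 5*(25/64) - 625/8)) = 1/(-17950 + (230 + 125/64 - 625/8)) = 1/(-17950 + 9845/64) = 1/(-1138955/64) = -64/1138955 ≈ -5.6192e-5)
-10546 - s = -10546 - 1*(-64/1138955) = -10546 + 64/1138955 = -12011419366/1138955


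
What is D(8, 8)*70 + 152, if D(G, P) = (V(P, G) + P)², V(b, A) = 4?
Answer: 10232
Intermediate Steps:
D(G, P) = (4 + P)²
D(8, 8)*70 + 152 = (4 + 8)²*70 + 152 = 12²*70 + 152 = 144*70 + 152 = 10080 + 152 = 10232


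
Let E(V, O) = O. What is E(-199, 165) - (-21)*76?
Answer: 1761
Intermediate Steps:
E(-199, 165) - (-21)*76 = 165 - (-21)*76 = 165 - 1*(-1596) = 165 + 1596 = 1761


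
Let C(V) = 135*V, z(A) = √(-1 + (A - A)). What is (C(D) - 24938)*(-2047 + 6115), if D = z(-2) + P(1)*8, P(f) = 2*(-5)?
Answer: -145382184 + 549180*I ≈ -1.4538e+8 + 5.4918e+5*I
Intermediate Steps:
P(f) = -10
z(A) = I (z(A) = √(-1 + 0) = √(-1) = I)
D = -80 + I (D = I - 10*8 = I - 80 = -80 + I ≈ -80.0 + 1.0*I)
(C(D) - 24938)*(-2047 + 6115) = (135*(-80 + I) - 24938)*(-2047 + 6115) = ((-10800 + 135*I) - 24938)*4068 = (-35738 + 135*I)*4068 = -145382184 + 549180*I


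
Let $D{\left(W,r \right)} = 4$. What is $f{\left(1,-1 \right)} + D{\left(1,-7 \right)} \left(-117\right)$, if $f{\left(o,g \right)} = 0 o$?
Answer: $-468$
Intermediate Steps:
$f{\left(o,g \right)} = 0$
$f{\left(1,-1 \right)} + D{\left(1,-7 \right)} \left(-117\right) = 0 + 4 \left(-117\right) = 0 - 468 = -468$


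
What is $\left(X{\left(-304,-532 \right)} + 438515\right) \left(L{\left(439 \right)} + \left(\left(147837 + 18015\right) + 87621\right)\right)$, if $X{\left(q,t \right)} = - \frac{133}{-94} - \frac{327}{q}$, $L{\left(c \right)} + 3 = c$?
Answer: $\frac{1590876463920645}{14288} \approx 1.1134 \cdot 10^{11}$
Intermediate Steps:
$L{\left(c \right)} = -3 + c$
$X{\left(q,t \right)} = \frac{133}{94} - \frac{327}{q}$ ($X{\left(q,t \right)} = \left(-133\right) \left(- \frac{1}{94}\right) - \frac{327}{q} = \frac{133}{94} - \frac{327}{q}$)
$\left(X{\left(-304,-532 \right)} + 438515\right) \left(L{\left(439 \right)} + \left(\left(147837 + 18015\right) + 87621\right)\right) = \left(\left(\frac{133}{94} - \frac{327}{-304}\right) + 438515\right) \left(\left(-3 + 439\right) + \left(\left(147837 + 18015\right) + 87621\right)\right) = \left(\left(\frac{133}{94} - - \frac{327}{304}\right) + 438515\right) \left(436 + \left(165852 + 87621\right)\right) = \left(\left(\frac{133}{94} + \frac{327}{304}\right) + 438515\right) \left(436 + 253473\right) = \left(\frac{35585}{14288} + 438515\right) 253909 = \frac{6265537905}{14288} \cdot 253909 = \frac{1590876463920645}{14288}$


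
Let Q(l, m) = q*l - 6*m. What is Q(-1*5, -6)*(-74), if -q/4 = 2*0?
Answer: -2664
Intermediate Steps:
q = 0 (q = -8*0 = -4*0 = 0)
Q(l, m) = -6*m (Q(l, m) = 0*l - 6*m = 0 - 6*m = -6*m)
Q(-1*5, -6)*(-74) = -6*(-6)*(-74) = 36*(-74) = -2664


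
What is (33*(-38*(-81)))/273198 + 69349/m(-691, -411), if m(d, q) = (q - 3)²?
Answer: 6059230901/7804174068 ≈ 0.77641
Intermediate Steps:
m(d, q) = (-3 + q)²
(33*(-38*(-81)))/273198 + 69349/m(-691, -411) = (33*(-38*(-81)))/273198 + 69349/((-3 - 411)²) = (33*3078)*(1/273198) + 69349/((-414)²) = 101574*(1/273198) + 69349/171396 = 16929/45533 + 69349*(1/171396) = 16929/45533 + 69349/171396 = 6059230901/7804174068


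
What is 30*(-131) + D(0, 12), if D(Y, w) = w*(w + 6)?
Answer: -3714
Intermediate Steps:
D(Y, w) = w*(6 + w)
30*(-131) + D(0, 12) = 30*(-131) + 12*(6 + 12) = -3930 + 12*18 = -3930 + 216 = -3714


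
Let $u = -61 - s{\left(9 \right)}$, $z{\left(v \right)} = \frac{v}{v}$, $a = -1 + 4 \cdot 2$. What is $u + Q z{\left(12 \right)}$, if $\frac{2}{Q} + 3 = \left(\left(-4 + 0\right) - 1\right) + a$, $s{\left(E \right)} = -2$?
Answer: $-61$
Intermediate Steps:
$a = 7$ ($a = -1 + 8 = 7$)
$Q = -2$ ($Q = \frac{2}{-3 + \left(\left(\left(-4 + 0\right) - 1\right) + 7\right)} = \frac{2}{-3 + \left(\left(-4 - 1\right) + 7\right)} = \frac{2}{-3 + \left(-5 + 7\right)} = \frac{2}{-3 + 2} = \frac{2}{-1} = 2 \left(-1\right) = -2$)
$z{\left(v \right)} = 1$
$u = -59$ ($u = -61 - -2 = -61 + 2 = -59$)
$u + Q z{\left(12 \right)} = -59 - 2 = -61$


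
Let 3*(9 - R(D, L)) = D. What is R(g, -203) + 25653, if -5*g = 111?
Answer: 128347/5 ≈ 25669.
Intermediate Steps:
g = -111/5 (g = -1/5*111 = -111/5 ≈ -22.200)
R(D, L) = 9 - D/3
R(g, -203) + 25653 = (9 - 1/3*(-111/5)) + 25653 = (9 + 37/5) + 25653 = 82/5 + 25653 = 128347/5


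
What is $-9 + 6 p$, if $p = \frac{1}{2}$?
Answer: $-6$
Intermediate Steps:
$p = \frac{1}{2} \approx 0.5$
$-9 + 6 p = -9 + 6 \cdot \frac{1}{2} = -9 + 3 = -6$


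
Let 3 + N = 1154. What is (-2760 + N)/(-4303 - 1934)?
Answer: 1609/6237 ≈ 0.25798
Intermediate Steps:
N = 1151 (N = -3 + 1154 = 1151)
(-2760 + N)/(-4303 - 1934) = (-2760 + 1151)/(-4303 - 1934) = -1609/(-6237) = -1609*(-1/6237) = 1609/6237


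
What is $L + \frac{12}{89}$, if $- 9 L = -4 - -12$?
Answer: $- \frac{604}{801} \approx -0.75406$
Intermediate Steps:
$L = - \frac{8}{9}$ ($L = - \frac{-4 - -12}{9} = - \frac{-4 + 12}{9} = \left(- \frac{1}{9}\right) 8 = - \frac{8}{9} \approx -0.88889$)
$L + \frac{12}{89} = - \frac{8}{9} + \frac{12}{89} = - \frac{604}{801}$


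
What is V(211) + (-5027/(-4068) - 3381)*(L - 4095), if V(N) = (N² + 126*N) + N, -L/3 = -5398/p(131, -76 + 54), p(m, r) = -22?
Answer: 122305728661/7458 ≈ 1.6399e+7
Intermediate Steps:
L = -8097/11 (L = -(-16194)/(-22) = -(-16194)*(-1)/22 = -3*2699/11 = -8097/11 ≈ -736.09)
V(N) = N² + 127*N
V(211) + (-5027/(-4068) - 3381)*(L - 4095) = 211*(127 + 211) + (-5027/(-4068) - 3381)*(-8097/11 - 4095) = 211*338 + (-5027*(-1/4068) - 3381)*(-53142/11) = 71318 + (5027/4068 - 3381)*(-53142/11) = 71318 - 13748881/4068*(-53142/11) = 71318 + 121773839017/7458 = 122305728661/7458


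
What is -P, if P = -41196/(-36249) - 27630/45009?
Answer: -31578922/60427083 ≈ -0.52260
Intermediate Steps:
P = 31578922/60427083 (P = -41196*(-1/36249) - 27630*1/45009 = 13732/12083 - 3070/5001 = 31578922/60427083 ≈ 0.52260)
-P = -1*31578922/60427083 = -31578922/60427083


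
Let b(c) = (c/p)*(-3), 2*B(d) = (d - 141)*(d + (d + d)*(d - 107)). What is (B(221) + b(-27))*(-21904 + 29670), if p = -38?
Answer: 298702100917/19 ≈ 1.5721e+10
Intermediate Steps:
B(d) = (-141 + d)*(d + 2*d*(-107 + d))/2 (B(d) = ((d - 141)*(d + (d + d)*(d - 107)))/2 = ((-141 + d)*(d + (2*d)*(-107 + d)))/2 = ((-141 + d)*(d + 2*d*(-107 + d)))/2 = (-141 + d)*(d + 2*d*(-107 + d))/2)
b(c) = 3*c/38 (b(c) = (c/(-38))*(-3) = (c*(-1/38))*(-3) = -c/38*(-3) = 3*c/38)
(B(221) + b(-27))*(-21904 + 29670) = ((½)*221*(30033 - 495*221 + 2*221²) + (3/38)*(-27))*(-21904 + 29670) = ((½)*221*(30033 - 109395 + 2*48841) - 81/38)*7766 = ((½)*221*(30033 - 109395 + 97682) - 81/38)*7766 = ((½)*221*18320 - 81/38)*7766 = (2024360 - 81/38)*7766 = (76925599/38)*7766 = 298702100917/19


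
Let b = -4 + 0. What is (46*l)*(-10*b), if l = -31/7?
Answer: -57040/7 ≈ -8148.6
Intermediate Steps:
l = -31/7 (l = -31*1/7 = -31/7 ≈ -4.4286)
b = -4
(46*l)*(-10*b) = (46*(-31/7))*(-10*(-4)) = -1426/7*40 = -57040/7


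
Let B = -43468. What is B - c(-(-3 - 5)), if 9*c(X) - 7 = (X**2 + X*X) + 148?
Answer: -391495/9 ≈ -43499.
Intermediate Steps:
c(X) = 155/9 + 2*X**2/9 (c(X) = 7/9 + ((X**2 + X*X) + 148)/9 = 7/9 + ((X**2 + X**2) + 148)/9 = 7/9 + (2*X**2 + 148)/9 = 7/9 + (148 + 2*X**2)/9 = 7/9 + (148/9 + 2*X**2/9) = 155/9 + 2*X**2/9)
B - c(-(-3 - 5)) = -43468 - (155/9 + 2*(-(-3 - 5))**2/9) = -43468 - (155/9 + 2*(-1*(-8))**2/9) = -43468 - (155/9 + (2/9)*8**2) = -43468 - (155/9 + (2/9)*64) = -43468 - (155/9 + 128/9) = -43468 - 1*283/9 = -43468 - 283/9 = -391495/9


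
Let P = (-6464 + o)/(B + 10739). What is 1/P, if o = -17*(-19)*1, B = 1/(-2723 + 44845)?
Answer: -452348159/258671202 ≈ -1.7487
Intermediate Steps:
B = 1/42122 ≈ 2.3741e-5
o = 323 (o = 323*1 = 323)
P = -258671202/452348159 (P = (-6464 + 323)/(1/42122 + 10739) = -6141/452348159/42122 = -6141*42122/452348159 = -258671202/452348159 ≈ -0.57184)
1/P = 1/(-258671202/452348159) = -452348159/258671202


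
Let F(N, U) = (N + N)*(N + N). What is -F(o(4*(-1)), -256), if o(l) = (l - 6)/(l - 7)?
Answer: -400/121 ≈ -3.3058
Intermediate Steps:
o(l) = (-6 + l)/(-7 + l)
F(N, U) = 4*N**2 (F(N, U) = (2*N)*(2*N) = 4*N**2)
-F(o(4*(-1)), -256) = -4*((-6 + 4*(-1))/(-7 + 4*(-1)))**2 = -4*((-6 - 4)/(-7 - 4))**2 = -4*(-10/(-11))**2 = -4*(-1/11*(-10))**2 = -4*(10/11)**2 = -4*100/121 = -1*400/121 = -400/121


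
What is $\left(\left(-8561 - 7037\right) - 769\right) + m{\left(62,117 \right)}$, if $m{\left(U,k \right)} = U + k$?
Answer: $-16188$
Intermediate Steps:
$\left(\left(-8561 - 7037\right) - 769\right) + m{\left(62,117 \right)} = \left(\left(-8561 - 7037\right) - 769\right) + \left(62 + 117\right) = \left(\left(-8561 - 7037\right) - 769\right) + 179 = \left(-15598 - 769\right) + 179 = -16367 + 179 = -16188$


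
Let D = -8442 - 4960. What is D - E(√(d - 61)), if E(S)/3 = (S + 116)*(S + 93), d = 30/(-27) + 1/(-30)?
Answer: -1367387/30 - 209*I*√55930/10 ≈ -45580.0 - 4942.8*I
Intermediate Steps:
D = -13402
d = -103/90 (d = 30*(-1/27) + 1*(-1/30) = -10/9 - 1/30 = -103/90 ≈ -1.1444)
E(S) = 3*(93 + S)*(116 + S) (E(S) = 3*((S + 116)*(S + 93)) = 3*((116 + S)*(93 + S)) = 3*((93 + S)*(116 + S)) = 3*(93 + S)*(116 + S))
D - E(√(d - 61)) = -13402 - (32364 + 3*(√(-103/90 - 61))² + 627*√(-103/90 - 61)) = -13402 - (32364 + 3*(√(-5593/90))² + 627*√(-5593/90)) = -13402 - (32364 + 3*(I*√55930/30)² + 627*(I*√55930/30)) = -13402 - (32364 + 3*(-5593/90) + 209*I*√55930/10) = -13402 - (32364 - 5593/30 + 209*I*√55930/10) = -13402 - (965327/30 + 209*I*√55930/10) = -13402 + (-965327/30 - 209*I*√55930/10) = -1367387/30 - 209*I*√55930/10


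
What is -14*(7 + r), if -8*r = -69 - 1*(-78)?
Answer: -329/4 ≈ -82.250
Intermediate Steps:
r = -9/8 (r = -(-69 - 1*(-78))/8 = -(-69 + 78)/8 = -⅛*9 = -9/8 ≈ -1.1250)
-14*(7 + r) = -14*(7 - 9/8) = -14*47/8 = -329/4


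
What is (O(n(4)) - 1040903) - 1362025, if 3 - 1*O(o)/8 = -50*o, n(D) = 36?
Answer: -2388504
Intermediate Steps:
O(o) = 24 + 400*o (O(o) = 24 - (-400)*o = 24 + 400*o)
(O(n(4)) - 1040903) - 1362025 = ((24 + 400*36) - 1040903) - 1362025 = ((24 + 14400) - 1040903) - 1362025 = (14424 - 1040903) - 1362025 = -1026479 - 1362025 = -2388504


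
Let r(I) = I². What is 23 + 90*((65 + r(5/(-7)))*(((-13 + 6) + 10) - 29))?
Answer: -7510273/49 ≈ -1.5327e+5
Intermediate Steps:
23 + 90*((65 + r(5/(-7)))*(((-13 + 6) + 10) - 29)) = 23 + 90*((65 + (5/(-7))²)*(((-13 + 6) + 10) - 29)) = 23 + 90*((65 + (5*(-⅐))²)*((-7 + 10) - 29)) = 23 + 90*((65 + (-5/7)²)*(3 - 29)) = 23 + 90*((65 + 25/49)*(-26)) = 23 + 90*((3210/49)*(-26)) = 23 + 90*(-83460/49) = 23 - 7511400/49 = -7510273/49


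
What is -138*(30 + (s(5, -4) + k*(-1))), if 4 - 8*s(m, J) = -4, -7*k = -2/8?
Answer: -59823/14 ≈ -4273.1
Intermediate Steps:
k = 1/28 (k = -(-2)/(7*8) = -⅐*(-¼) = 1/28 ≈ 0.035714)
s(m, J) = 1 (s(m, J) = ½ - ⅛*(-4) = ½ + ½ = 1)
-138*(30 + (s(5, -4) + k*(-1))) = -138*(30 + (1 + (1/28)*(-1))) = -138*(30 + (1 - 1/28)) = -138*(30 + 27/28) = -138*867/28 = -59823/14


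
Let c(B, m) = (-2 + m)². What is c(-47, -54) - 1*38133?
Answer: -34997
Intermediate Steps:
c(-47, -54) - 1*38133 = (-2 - 54)² - 1*38133 = (-56)² - 38133 = 3136 - 38133 = -34997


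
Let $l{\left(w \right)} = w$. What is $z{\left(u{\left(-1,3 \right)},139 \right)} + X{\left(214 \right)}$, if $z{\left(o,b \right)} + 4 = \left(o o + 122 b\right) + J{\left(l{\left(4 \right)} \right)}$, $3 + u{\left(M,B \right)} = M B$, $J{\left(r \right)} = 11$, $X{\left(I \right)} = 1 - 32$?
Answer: $16970$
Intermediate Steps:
$X{\left(I \right)} = -31$
$u{\left(M,B \right)} = -3 + B M$ ($u{\left(M,B \right)} = -3 + M B = -3 + B M$)
$z{\left(o,b \right)} = 7 + o^{2} + 122 b$ ($z{\left(o,b \right)} = -4 + \left(\left(o o + 122 b\right) + 11\right) = -4 + \left(\left(o^{2} + 122 b\right) + 11\right) = -4 + \left(11 + o^{2} + 122 b\right) = 7 + o^{2} + 122 b$)
$z{\left(u{\left(-1,3 \right)},139 \right)} + X{\left(214 \right)} = \left(7 + \left(-3 + 3 \left(-1\right)\right)^{2} + 122 \cdot 139\right) - 31 = \left(7 + \left(-3 - 3\right)^{2} + 16958\right) - 31 = \left(7 + \left(-6\right)^{2} + 16958\right) - 31 = \left(7 + 36 + 16958\right) - 31 = 17001 - 31 = 16970$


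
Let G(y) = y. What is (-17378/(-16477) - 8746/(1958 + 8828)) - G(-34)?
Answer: 3042921307/88860461 ≈ 34.244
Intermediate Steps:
(-17378/(-16477) - 8746/(1958 + 8828)) - G(-34) = (-17378/(-16477) - 8746/(1958 + 8828)) - 1*(-34) = (-17378*(-1/16477) - 8746/10786) + 34 = (17378/16477 - 8746*1/10786) + 34 = (17378/16477 - 4373/5393) + 34 = 21665633/88860461 + 34 = 3042921307/88860461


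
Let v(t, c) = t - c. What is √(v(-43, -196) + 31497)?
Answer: 5*√1266 ≈ 177.90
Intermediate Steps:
√(v(-43, -196) + 31497) = √((-43 - 1*(-196)) + 31497) = √((-43 + 196) + 31497) = √(153 + 31497) = √31650 = 5*√1266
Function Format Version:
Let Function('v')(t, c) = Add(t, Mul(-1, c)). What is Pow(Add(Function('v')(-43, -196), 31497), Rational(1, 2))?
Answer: Mul(5, Pow(1266, Rational(1, 2))) ≈ 177.90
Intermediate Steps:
Pow(Add(Function('v')(-43, -196), 31497), Rational(1, 2)) = Pow(Add(Add(-43, Mul(-1, -196)), 31497), Rational(1, 2)) = Pow(Add(Add(-43, 196), 31497), Rational(1, 2)) = Pow(Add(153, 31497), Rational(1, 2)) = Pow(31650, Rational(1, 2)) = Mul(5, Pow(1266, Rational(1, 2)))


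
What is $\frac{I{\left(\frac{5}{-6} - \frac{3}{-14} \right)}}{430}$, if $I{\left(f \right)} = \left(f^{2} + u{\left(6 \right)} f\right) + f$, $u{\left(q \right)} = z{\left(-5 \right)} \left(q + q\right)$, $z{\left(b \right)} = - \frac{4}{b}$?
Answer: $- \frac{6812}{474075} \approx -0.014369$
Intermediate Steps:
$u{\left(q \right)} = \frac{8 q}{5}$ ($u{\left(q \right)} = - \frac{4}{-5} \left(q + q\right) = \left(-4\right) \left(- \frac{1}{5}\right) 2 q = \frac{4 \cdot 2 q}{5} = \frac{8 q}{5}$)
$I{\left(f \right)} = f^{2} + \frac{53 f}{5}$ ($I{\left(f \right)} = \left(f^{2} + \frac{8}{5} \cdot 6 f\right) + f = \left(f^{2} + \frac{48 f}{5}\right) + f = f^{2} + \frac{53 f}{5}$)
$\frac{I{\left(\frac{5}{-6} - \frac{3}{-14} \right)}}{430} = \frac{\frac{1}{5} \left(\frac{5}{-6} - \frac{3}{-14}\right) \left(53 + 5 \left(\frac{5}{-6} - \frac{3}{-14}\right)\right)}{430} = \frac{\left(5 \left(- \frac{1}{6}\right) - - \frac{3}{14}\right) \left(53 + 5 \left(5 \left(- \frac{1}{6}\right) - - \frac{3}{14}\right)\right)}{5} \cdot \frac{1}{430} = \frac{\left(- \frac{5}{6} + \frac{3}{14}\right) \left(53 + 5 \left(- \frac{5}{6} + \frac{3}{14}\right)\right)}{5} \cdot \frac{1}{430} = \frac{1}{5} \left(- \frac{13}{21}\right) \left(53 + 5 \left(- \frac{13}{21}\right)\right) \frac{1}{430} = \frac{1}{5} \left(- \frac{13}{21}\right) \left(53 - \frac{65}{21}\right) \frac{1}{430} = \frac{1}{5} \left(- \frac{13}{21}\right) \frac{1048}{21} \cdot \frac{1}{430} = \left(- \frac{13624}{2205}\right) \frac{1}{430} = - \frac{6812}{474075}$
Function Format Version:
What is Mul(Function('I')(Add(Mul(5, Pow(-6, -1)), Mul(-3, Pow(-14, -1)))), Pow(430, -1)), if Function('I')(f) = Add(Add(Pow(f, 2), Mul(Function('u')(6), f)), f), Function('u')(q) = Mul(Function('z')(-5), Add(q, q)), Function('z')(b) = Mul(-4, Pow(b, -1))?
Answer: Rational(-6812, 474075) ≈ -0.014369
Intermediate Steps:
Function('u')(q) = Mul(Rational(8, 5), q) (Function('u')(q) = Mul(Mul(-4, Pow(-5, -1)), Add(q, q)) = Mul(Mul(-4, Rational(-1, 5)), Mul(2, q)) = Mul(Rational(4, 5), Mul(2, q)) = Mul(Rational(8, 5), q))
Function('I')(f) = Add(Pow(f, 2), Mul(Rational(53, 5), f)) (Function('I')(f) = Add(Add(Pow(f, 2), Mul(Mul(Rational(8, 5), 6), f)), f) = Add(Add(Pow(f, 2), Mul(Rational(48, 5), f)), f) = Add(Pow(f, 2), Mul(Rational(53, 5), f)))
Mul(Function('I')(Add(Mul(5, Pow(-6, -1)), Mul(-3, Pow(-14, -1)))), Pow(430, -1)) = Mul(Mul(Rational(1, 5), Add(Mul(5, Pow(-6, -1)), Mul(-3, Pow(-14, -1))), Add(53, Mul(5, Add(Mul(5, Pow(-6, -1)), Mul(-3, Pow(-14, -1)))))), Pow(430, -1)) = Mul(Mul(Rational(1, 5), Add(Mul(5, Rational(-1, 6)), Mul(-3, Rational(-1, 14))), Add(53, Mul(5, Add(Mul(5, Rational(-1, 6)), Mul(-3, Rational(-1, 14)))))), Rational(1, 430)) = Mul(Mul(Rational(1, 5), Add(Rational(-5, 6), Rational(3, 14)), Add(53, Mul(5, Add(Rational(-5, 6), Rational(3, 14))))), Rational(1, 430)) = Mul(Mul(Rational(1, 5), Rational(-13, 21), Add(53, Mul(5, Rational(-13, 21)))), Rational(1, 430)) = Mul(Mul(Rational(1, 5), Rational(-13, 21), Add(53, Rational(-65, 21))), Rational(1, 430)) = Mul(Mul(Rational(1, 5), Rational(-13, 21), Rational(1048, 21)), Rational(1, 430)) = Mul(Rational(-13624, 2205), Rational(1, 430)) = Rational(-6812, 474075)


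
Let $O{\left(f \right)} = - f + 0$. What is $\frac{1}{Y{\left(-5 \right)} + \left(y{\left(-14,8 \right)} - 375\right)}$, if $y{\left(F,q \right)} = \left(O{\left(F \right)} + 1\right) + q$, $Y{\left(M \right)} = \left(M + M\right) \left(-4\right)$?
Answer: $- \frac{1}{312} \approx -0.0032051$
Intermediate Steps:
$O{\left(f \right)} = - f$
$Y{\left(M \right)} = - 8 M$ ($Y{\left(M \right)} = 2 M \left(-4\right) = - 8 M$)
$y{\left(F,q \right)} = 1 + q - F$ ($y{\left(F,q \right)} = \left(- F + 1\right) + q = \left(1 - F\right) + q = 1 + q - F$)
$\frac{1}{Y{\left(-5 \right)} + \left(y{\left(-14,8 \right)} - 375\right)} = \frac{1}{\left(-8\right) \left(-5\right) + \left(\left(1 + 8 - -14\right) - 375\right)} = \frac{1}{40 + \left(\left(1 + 8 + 14\right) - 375\right)} = \frac{1}{40 + \left(23 - 375\right)} = \frac{1}{40 - 352} = \frac{1}{-312} = - \frac{1}{312}$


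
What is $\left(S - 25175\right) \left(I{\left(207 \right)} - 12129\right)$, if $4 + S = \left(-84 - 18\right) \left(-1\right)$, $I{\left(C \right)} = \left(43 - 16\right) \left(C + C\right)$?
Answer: $23848227$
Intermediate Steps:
$I{\left(C \right)} = 54 C$ ($I{\left(C \right)} = 27 \cdot 2 C = 54 C$)
$S = 98$ ($S = -4 + \left(-84 - 18\right) \left(-1\right) = -4 - -102 = -4 + 102 = 98$)
$\left(S - 25175\right) \left(I{\left(207 \right)} - 12129\right) = \left(98 - 25175\right) \left(54 \cdot 207 - 12129\right) = - 25077 \left(11178 - 12129\right) = \left(-25077\right) \left(-951\right) = 23848227$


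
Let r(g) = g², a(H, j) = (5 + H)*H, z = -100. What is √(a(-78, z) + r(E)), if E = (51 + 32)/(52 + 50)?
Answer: √59247265/102 ≈ 75.463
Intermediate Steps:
a(H, j) = H*(5 + H)
E = 83/102 ≈ 0.81373
√(a(-78, z) + r(E)) = √(-78*(5 - 78) + (83/102)²) = √(-78*(-73) + 6889/10404) = √(5694 + 6889/10404) = √(59247265/10404) = √59247265/102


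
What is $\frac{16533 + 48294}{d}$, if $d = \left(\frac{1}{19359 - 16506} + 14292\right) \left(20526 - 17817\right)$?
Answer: $\frac{419391}{250475473} \approx 0.0016744$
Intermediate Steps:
$d = \frac{12273298177}{317}$ ($d = \left(\frac{1}{2853} + 14292\right) 2709 = \frac{40775077}{2853} \cdot 2709 = \frac{12273298177}{317} \approx 3.8717 \cdot 10^{7}$)
$\frac{16533 + 48294}{d} = \frac{16533 + 48294}{\frac{12273298177}{317}} = 64827 \cdot \frac{317}{12273298177} = \frac{419391}{250475473}$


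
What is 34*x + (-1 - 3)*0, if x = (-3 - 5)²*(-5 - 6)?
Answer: -23936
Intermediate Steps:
x = -704 (x = (-8)²*(-11) = 64*(-11) = -704)
34*x + (-1 - 3)*0 = 34*(-704) + (-1 - 3)*0 = -23936 - 4*0 = -23936 + 0 = -23936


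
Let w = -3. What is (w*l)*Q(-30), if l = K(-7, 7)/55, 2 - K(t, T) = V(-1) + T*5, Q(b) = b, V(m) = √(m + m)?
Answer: -54 - 18*I*√2/11 ≈ -54.0 - 2.3142*I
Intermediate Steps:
V(m) = √2*√m (V(m) = √(2*m) = √2*√m)
K(t, T) = 2 - 5*T - I*√2 (K(t, T) = 2 - (√2*√(-1) + T*5) = 2 - (√2*I + 5*T) = 2 - (I*√2 + 5*T) = 2 - (5*T + I*√2) = 2 + (-5*T - I*√2) = 2 - 5*T - I*√2)
l = -⅗ - I*√2/55 (l = (2 - 5*7 - I*√2)/55 = (2 - 35 - I*√2)*(1/55) = (-33 - I*√2)*(1/55) = -⅗ - I*√2/55 ≈ -0.6 - 0.025713*I)
(w*l)*Q(-30) = -3*(-⅗ - I*√2/55)*(-30) = (9/5 + 3*I*√2/55)*(-30) = -54 - 18*I*√2/11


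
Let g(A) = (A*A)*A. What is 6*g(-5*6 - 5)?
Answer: -257250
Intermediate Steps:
g(A) = A³ (g(A) = A²*A = A³)
6*g(-5*6 - 5) = 6*(-5*6 - 5)³ = 6*(-30 - 5)³ = 6*(-35)³ = 6*(-42875) = -257250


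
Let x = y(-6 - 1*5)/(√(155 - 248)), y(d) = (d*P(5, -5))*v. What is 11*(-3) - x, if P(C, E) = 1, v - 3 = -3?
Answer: -33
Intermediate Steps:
v = 0 (v = 3 - 3 = 0)
y(d) = 0 (y(d) = (d*1)*0 = d*0 = 0)
x = 0 (x = 0/(√(155 - 248)) = 0/(√(-93)) = 0/((I*√93)) = 0*(-I*√93/93) = 0)
11*(-3) - x = 11*(-3) - 1*0 = -33 + 0 = -33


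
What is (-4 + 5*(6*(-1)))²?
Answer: 1156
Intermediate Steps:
(-4 + 5*(6*(-1)))² = (-4 + 5*(-6))² = (-4 - 30)² = (-34)² = 1156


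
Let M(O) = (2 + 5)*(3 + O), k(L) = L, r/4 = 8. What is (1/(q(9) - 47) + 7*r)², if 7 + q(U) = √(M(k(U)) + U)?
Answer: 133266920299/2656443 - 421532*√93/2656443 ≈ 50166.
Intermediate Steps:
r = 32 (r = 4*8 = 32)
M(O) = 21 + 7*O (M(O) = 7*(3 + O) = 21 + 7*O)
q(U) = -7 + √(21 + 8*U) (q(U) = -7 + √((21 + 7*U) + U) = -7 + √(21 + 8*U))
(1/(q(9) - 47) + 7*r)² = (1/((-7 + √(21 + 8*9)) - 47) + 7*32)² = (1/((-7 + √(21 + 72)) - 47) + 224)² = (1/((-7 + √93) - 47) + 224)² = (1/(-54 + √93) + 224)² = (224 + 1/(-54 + √93))²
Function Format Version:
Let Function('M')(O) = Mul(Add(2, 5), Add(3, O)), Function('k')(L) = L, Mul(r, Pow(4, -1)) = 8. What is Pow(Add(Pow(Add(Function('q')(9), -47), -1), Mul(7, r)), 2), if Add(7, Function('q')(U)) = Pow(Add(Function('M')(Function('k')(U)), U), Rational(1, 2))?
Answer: Add(Rational(133266920299, 2656443), Mul(Rational(-421532, 2656443), Pow(93, Rational(1, 2)))) ≈ 50166.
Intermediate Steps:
r = 32 (r = Mul(4, 8) = 32)
Function('M')(O) = Add(21, Mul(7, O)) (Function('M')(O) = Mul(7, Add(3, O)) = Add(21, Mul(7, O)))
Function('q')(U) = Add(-7, Pow(Add(21, Mul(8, U)), Rational(1, 2))) (Function('q')(U) = Add(-7, Pow(Add(Add(21, Mul(7, U)), U), Rational(1, 2))) = Add(-7, Pow(Add(21, Mul(8, U)), Rational(1, 2))))
Pow(Add(Pow(Add(Function('q')(9), -47), -1), Mul(7, r)), 2) = Pow(Add(Pow(Add(Add(-7, Pow(Add(21, Mul(8, 9)), Rational(1, 2))), -47), -1), Mul(7, 32)), 2) = Pow(Add(Pow(Add(Add(-7, Pow(Add(21, 72), Rational(1, 2))), -47), -1), 224), 2) = Pow(Add(Pow(Add(Add(-7, Pow(93, Rational(1, 2))), -47), -1), 224), 2) = Pow(Add(Pow(Add(-54, Pow(93, Rational(1, 2))), -1), 224), 2) = Pow(Add(224, Pow(Add(-54, Pow(93, Rational(1, 2))), -1)), 2)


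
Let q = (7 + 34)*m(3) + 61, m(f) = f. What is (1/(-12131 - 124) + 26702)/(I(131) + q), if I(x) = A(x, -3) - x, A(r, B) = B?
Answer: 327233009/612750 ≈ 534.04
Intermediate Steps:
I(x) = -3 - x
q = 184 (q = (7 + 34)*3 + 61 = 41*3 + 61 = 123 + 61 = 184)
(1/(-12131 - 124) + 26702)/(I(131) + q) = (1/(-12131 - 124) + 26702)/((-3 - 1*131) + 184) = (1/(-12255) + 26702)/((-3 - 131) + 184) = (-1/12255 + 26702)/(-134 + 184) = (327233009/12255)/50 = (327233009/12255)*(1/50) = 327233009/612750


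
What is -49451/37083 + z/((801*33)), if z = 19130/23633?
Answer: -10296963214783/7721806551129 ≈ -1.3335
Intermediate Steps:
z = 19130/23633 (z = 19130*(1/23633) = 19130/23633 ≈ 0.80946)
-49451/37083 + z/((801*33)) = -49451/37083 + 19130/(23633*((801*33))) = -49451*1/37083 + (19130/23633)/26433 = -49451/37083 + (19130/23633)*(1/26433) = -49451/37083 + 19130/624691089 = -10296963214783/7721806551129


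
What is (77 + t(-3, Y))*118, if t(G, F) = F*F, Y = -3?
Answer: 10148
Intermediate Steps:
t(G, F) = F²
(77 + t(-3, Y))*118 = (77 + (-3)²)*118 = (77 + 9)*118 = 86*118 = 10148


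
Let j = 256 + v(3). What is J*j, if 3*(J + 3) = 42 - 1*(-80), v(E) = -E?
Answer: 28589/3 ≈ 9529.7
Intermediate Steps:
j = 253 (j = 256 - 1*3 = 256 - 3 = 253)
J = 113/3 (J = -3 + (42 - 1*(-80))/3 = -3 + (42 + 80)/3 = -3 + (1/3)*122 = -3 + 122/3 = 113/3 ≈ 37.667)
J*j = (113/3)*253 = 28589/3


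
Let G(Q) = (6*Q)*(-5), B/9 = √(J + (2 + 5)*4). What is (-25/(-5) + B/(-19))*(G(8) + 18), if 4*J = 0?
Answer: -1110 + 3996*√7/19 ≈ -553.56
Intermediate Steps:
J = 0 (J = (¼)*0 = 0)
B = 18*√7 (B = 9*√(0 + (2 + 5)*4) = 9*√(0 + 7*4) = 9*√(0 + 28) = 9*√28 = 9*(2*√7) = 18*√7 ≈ 47.624)
G(Q) = -30*Q
(-25/(-5) + B/(-19))*(G(8) + 18) = (-25/(-5) + (18*√7)/(-19))*(-30*8 + 18) = (-25*(-⅕) + (18*√7)*(-1/19))*(-240 + 18) = (5 - 18*√7/19)*(-222) = -1110 + 3996*√7/19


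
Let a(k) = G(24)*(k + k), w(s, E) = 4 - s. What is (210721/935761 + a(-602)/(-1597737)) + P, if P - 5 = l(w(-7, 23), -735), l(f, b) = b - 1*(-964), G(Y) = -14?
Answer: 350174297199499/1495099972857 ≈ 234.21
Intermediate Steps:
l(f, b) = 964 + b (l(f, b) = b + 964 = 964 + b)
a(k) = -28*k (a(k) = -14*(k + k) = -28*k)
P = 234 (P = 5 + (964 - 735) = 5 + 229 = 234)
(210721/935761 + a(-602)/(-1597737)) + P = (210721/935761 - 28*(-602)/(-1597737)) + 234 = (210721*(1/935761) + 16856*(-1/1597737)) + 234 = (210721/935761 - 16856/1597737) + 234 = 320903550961/1495099972857 + 234 = 350174297199499/1495099972857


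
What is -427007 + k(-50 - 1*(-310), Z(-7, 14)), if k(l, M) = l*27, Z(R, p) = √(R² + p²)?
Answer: -419987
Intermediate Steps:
k(l, M) = 27*l
-427007 + k(-50 - 1*(-310), Z(-7, 14)) = -427007 + 27*(-50 - 1*(-310)) = -427007 + 27*(-50 + 310) = -427007 + 27*260 = -427007 + 7020 = -419987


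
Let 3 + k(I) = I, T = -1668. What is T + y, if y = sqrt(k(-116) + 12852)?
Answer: -1668 + sqrt(12733) ≈ -1555.2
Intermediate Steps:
k(I) = -3 + I
y = sqrt(12733) (y = sqrt((-3 - 116) + 12852) = sqrt(-119 + 12852) = sqrt(12733) ≈ 112.84)
T + y = -1668 + sqrt(12733)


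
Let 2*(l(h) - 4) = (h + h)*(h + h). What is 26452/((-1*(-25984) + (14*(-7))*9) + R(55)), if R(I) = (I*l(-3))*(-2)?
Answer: 13226/11341 ≈ 1.1662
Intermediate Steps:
l(h) = 4 + 2*h² (l(h) = 4 + ((h + h)*(h + h))/2 = 4 + ((2*h)*(2*h))/2 = 4 + (4*h²)/2 = 4 + 2*h²)
R(I) = -44*I (R(I) = (I*(4 + 2*(-3)²))*(-2) = (I*(4 + 2*9))*(-2) = (I*(4 + 18))*(-2) = (I*22)*(-2) = (22*I)*(-2) = -44*I)
26452/((-1*(-25984) + (14*(-7))*9) + R(55)) = 26452/((-1*(-25984) + (14*(-7))*9) - 44*55) = 26452/((25984 - 98*9) - 2420) = 26452/((25984 - 882) - 2420) = 26452/(25102 - 2420) = 26452/22682 = 26452*(1/22682) = 13226/11341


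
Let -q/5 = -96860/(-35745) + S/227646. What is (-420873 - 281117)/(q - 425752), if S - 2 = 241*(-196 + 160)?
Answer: 190407914315910/115484684752073 ≈ 1.6488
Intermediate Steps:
S = -8674 (S = 2 + 241*(-196 + 160) = 2 + 241*(-36) = 2 - 8676 = -8674)
q = -3623289905/271240209 (q = -5*(-96860/(-35745) - 8674/227646) = -5*(-96860*(-1/35745) - 8674*1/227646) = -5*(19372/7149 - 4337/113823) = -5*724657981/271240209 = -3623289905/271240209 ≈ -13.358)
(-420873 - 281117)/(q - 425752) = (-420873 - 281117)/(-3623289905/271240209 - 425752) = -701990/(-115484684752073/271240209) = -701990*(-271240209/115484684752073) = 190407914315910/115484684752073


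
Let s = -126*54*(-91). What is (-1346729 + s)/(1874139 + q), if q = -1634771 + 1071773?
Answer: -727565/1311141 ≈ -0.55491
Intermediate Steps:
s = 619164 (s = -6804*(-91) = 619164)
q = -562998
(-1346729 + s)/(1874139 + q) = (-1346729 + 619164)/(1874139 - 562998) = -727565/1311141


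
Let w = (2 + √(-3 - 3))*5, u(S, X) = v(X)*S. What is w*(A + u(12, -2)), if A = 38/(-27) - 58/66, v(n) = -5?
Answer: -184990/297 - 92495*I*√6/297 ≈ -622.86 - 762.85*I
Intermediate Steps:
u(S, X) = -5*S
A = -679/297 (A = 38*(-1/27) - 58*1/66 = -38/27 - 29/33 = -679/297 ≈ -2.2862)
w = 10 + 5*I*√6 (w = (2 + √(-6))*5 = (2 + I*√6)*5 = 10 + 5*I*√6 ≈ 10.0 + 12.247*I)
w*(A + u(12, -2)) = (10 + 5*I*√6)*(-679/297 - 5*12) = (10 + 5*I*√6)*(-679/297 - 60) = (10 + 5*I*√6)*(-18499/297) = -184990/297 - 92495*I*√6/297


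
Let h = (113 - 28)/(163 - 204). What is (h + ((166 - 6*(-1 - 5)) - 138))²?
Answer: 6446521/1681 ≈ 3834.9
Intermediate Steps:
h = -85/41 (h = 85/(-41) = 85*(-1/41) = -85/41 ≈ -2.0732)
(h + ((166 - 6*(-1 - 5)) - 138))² = (-85/41 + ((166 - 6*(-1 - 5)) - 138))² = (-85/41 + ((166 - 6*(-6)) - 138))² = (-85/41 + ((166 + 36) - 138))² = (-85/41 + (202 - 138))² = (-85/41 + 64)² = (2539/41)² = 6446521/1681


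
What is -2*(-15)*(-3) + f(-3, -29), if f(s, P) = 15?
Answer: -75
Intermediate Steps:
-2*(-15)*(-3) + f(-3, -29) = -2*(-15)*(-3) + 15 = 30*(-3) + 15 = -90 + 15 = -75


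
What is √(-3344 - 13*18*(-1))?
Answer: I*√3110 ≈ 55.767*I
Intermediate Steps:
√(-3344 - 13*18*(-1)) = √(-3344 - 234*(-1)) = √(-3344 + 234) = √(-3110) = I*√3110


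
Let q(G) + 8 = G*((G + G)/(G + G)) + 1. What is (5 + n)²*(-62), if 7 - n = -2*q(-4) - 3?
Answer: -3038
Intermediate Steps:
q(G) = -7 + G (q(G) = -8 + (G*((G + G)/(G + G)) + 1) = -8 + (G*((2*G)/((2*G))) + 1) = -8 + (G*((2*G)*(1/(2*G))) + 1) = -8 + (G*1 + 1) = -8 + (G + 1) = -8 + (1 + G) = -7 + G)
n = -12 (n = 7 - (-2*(-7 - 4) - 3) = 7 - (-2*(-11) - 3) = 7 - (22 - 3) = 7 - 1*19 = 7 - 19 = -12)
(5 + n)²*(-62) = (5 - 12)²*(-62) = (-7)²*(-62) = 49*(-62) = -3038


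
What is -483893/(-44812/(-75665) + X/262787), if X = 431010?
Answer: -9621621159536015/44388382694 ≈ -2.1676e+5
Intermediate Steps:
-483893/(-44812/(-75665) + X/262787) = -483893/(-44812/(-75665) + 431010/262787) = -483893/(-44812*(-1/75665) + 431010*(1/262787)) = -483893/(44812/75665 + 431010/262787) = -483893/44388382694/19883778355 = -483893*19883778355/44388382694 = -9621621159536015/44388382694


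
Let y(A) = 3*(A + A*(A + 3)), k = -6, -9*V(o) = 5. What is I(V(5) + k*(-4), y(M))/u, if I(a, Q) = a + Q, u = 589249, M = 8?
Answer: 2803/5303241 ≈ 0.00052855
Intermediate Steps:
V(o) = -5/9 (V(o) = -⅑*5 = -5/9)
y(A) = 3*A + 3*A*(3 + A) (y(A) = 3*(A + A*(3 + A)) = 3*A + 3*A*(3 + A))
I(a, Q) = Q + a
I(V(5) + k*(-4), y(M))/u = (3*8*(4 + 8) + (-5/9 - 6*(-4)))/589249 = (3*8*12 + (-5/9 + 24))*(1/589249) = (288 + 211/9)*(1/589249) = (2803/9)*(1/589249) = 2803/5303241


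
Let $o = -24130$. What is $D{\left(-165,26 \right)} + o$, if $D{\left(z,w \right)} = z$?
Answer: $-24295$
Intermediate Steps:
$D{\left(-165,26 \right)} + o = -165 - 24130 = -24295$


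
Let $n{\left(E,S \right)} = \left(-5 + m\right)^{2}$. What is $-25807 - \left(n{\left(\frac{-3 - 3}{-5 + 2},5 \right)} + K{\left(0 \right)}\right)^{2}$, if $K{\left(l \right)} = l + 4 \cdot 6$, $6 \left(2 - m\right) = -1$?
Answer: $- \frac{34775281}{1296} \approx -26833.0$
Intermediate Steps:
$m = \frac{13}{6}$ ($m = 2 - - \frac{1}{6} = 2 + \frac{1}{6} = \frac{13}{6} \approx 2.1667$)
$K{\left(l \right)} = 24 + l$ ($K{\left(l \right)} = l + 24 = 24 + l$)
$n{\left(E,S \right)} = \frac{289}{36}$ ($n{\left(E,S \right)} = \left(-5 + \frac{13}{6}\right)^{2} = \left(- \frac{17}{6}\right)^{2} = \frac{289}{36}$)
$-25807 - \left(n{\left(\frac{-3 - 3}{-5 + 2},5 \right)} + K{\left(0 \right)}\right)^{2} = -25807 - \left(\frac{289}{36} + \left(24 + 0\right)\right)^{2} = -25807 - \left(\frac{289}{36} + 24\right)^{2} = -25807 - \left(\frac{1153}{36}\right)^{2} = -25807 - \frac{1329409}{1296} = - \frac{34775281}{1296}$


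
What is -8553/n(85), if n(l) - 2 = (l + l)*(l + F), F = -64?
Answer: -8553/3572 ≈ -2.3945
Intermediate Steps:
n(l) = 2 + 2*l*(-64 + l) (n(l) = 2 + (l + l)*(l - 64) = 2 + (2*l)*(-64 + l) = 2 + 2*l*(-64 + l))
-8553/n(85) = -8553/(2 - 128*85 + 2*85²) = -8553/(2 - 10880 + 2*7225) = -8553/(2 - 10880 + 14450) = -8553/3572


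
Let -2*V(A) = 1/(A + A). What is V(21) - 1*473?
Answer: -39733/84 ≈ -473.01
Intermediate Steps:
V(A) = -1/(4*A) (V(A) = -1/(2*(A + A)) = -1/(2*A)/2 = -1/(4*A))
V(21) - 1*473 = -¼/21 - 1*473 = -¼*1/21 - 473 = -1/84 - 473 = -39733/84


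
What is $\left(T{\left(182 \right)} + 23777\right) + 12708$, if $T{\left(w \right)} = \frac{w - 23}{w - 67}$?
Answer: $\frac{4195934}{115} \approx 36486.0$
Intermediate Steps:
$T{\left(w \right)} = \frac{-23 + w}{-67 + w}$
$\left(T{\left(182 \right)} + 23777\right) + 12708 = \left(\frac{-23 + 182}{-67 + 182} + 23777\right) + 12708 = \left(\frac{1}{115} \cdot 159 + 23777\right) + 12708 = \left(\frac{159}{115} + 23777\right) + 12708 = \frac{2734514}{115} + 12708 = \frac{4195934}{115}$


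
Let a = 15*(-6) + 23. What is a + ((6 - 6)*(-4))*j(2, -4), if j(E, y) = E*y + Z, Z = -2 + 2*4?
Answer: -67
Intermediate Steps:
Z = 6 (Z = -2 + 8 = 6)
j(E, y) = 6 + E*y (j(E, y) = E*y + 6 = 6 + E*y)
a = -67 (a = -90 + 23 = -67)
a + ((6 - 6)*(-4))*j(2, -4) = -67 + ((6 - 6)*(-4))*(6 + 2*(-4)) = -67 + (0*(-4))*(6 - 8) = -67 + 0*(-2) = -67 + 0 = -67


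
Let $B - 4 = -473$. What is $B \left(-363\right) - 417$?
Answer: $169830$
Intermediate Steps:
$B = -469$ ($B = 4 - 473 = -469$)
$B \left(-363\right) - 417 = \left(-469\right) \left(-363\right) - 417 = 170247 - 417 = 169830$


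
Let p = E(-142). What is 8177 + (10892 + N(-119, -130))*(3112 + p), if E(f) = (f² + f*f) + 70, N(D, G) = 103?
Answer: 478400627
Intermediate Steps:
E(f) = 70 + 2*f² (E(f) = (f² + f²) + 70 = 2*f² + 70 = 70 + 2*f²)
p = 40398 (p = 70 + 2*(-142)² = 70 + 2*20164 = 70 + 40328 = 40398)
8177 + (10892 + N(-119, -130))*(3112 + p) = 8177 + (10892 + 103)*(3112 + 40398) = 8177 + 10995*43510 = 8177 + 478392450 = 478400627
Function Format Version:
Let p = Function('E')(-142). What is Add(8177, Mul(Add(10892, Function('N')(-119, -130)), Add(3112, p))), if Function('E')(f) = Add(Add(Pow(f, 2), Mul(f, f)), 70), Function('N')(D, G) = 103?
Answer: 478400627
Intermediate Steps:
Function('E')(f) = Add(70, Mul(2, Pow(f, 2))) (Function('E')(f) = Add(Add(Pow(f, 2), Pow(f, 2)), 70) = Add(Mul(2, Pow(f, 2)), 70) = Add(70, Mul(2, Pow(f, 2))))
p = 40398 (p = Add(70, Mul(2, Pow(-142, 2))) = Add(70, Mul(2, 20164)) = Add(70, 40328) = 40398)
Add(8177, Mul(Add(10892, Function('N')(-119, -130)), Add(3112, p))) = Add(8177, Mul(Add(10892, 103), Add(3112, 40398))) = Add(8177, Mul(10995, 43510)) = Add(8177, 478392450) = 478400627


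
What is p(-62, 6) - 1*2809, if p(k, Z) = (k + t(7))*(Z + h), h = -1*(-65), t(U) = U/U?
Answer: -7140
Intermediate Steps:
t(U) = 1
h = 65
p(k, Z) = (1 + k)*(65 + Z) (p(k, Z) = (k + 1)*(Z + 65) = (1 + k)*(65 + Z))
p(-62, 6) - 1*2809 = (65 + 6 + 65*(-62) + 6*(-62)) - 1*2809 = (65 + 6 - 4030 - 372) - 2809 = -4331 - 2809 = -7140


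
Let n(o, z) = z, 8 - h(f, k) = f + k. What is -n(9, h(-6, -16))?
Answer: -30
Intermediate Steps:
h(f, k) = 8 - f - k (h(f, k) = 8 - (f + k) = 8 + (-f - k) = 8 - f - k)
-n(9, h(-6, -16)) = -(8 - 1*(-6) - 1*(-16)) = -(8 + 6 + 16) = -1*30 = -30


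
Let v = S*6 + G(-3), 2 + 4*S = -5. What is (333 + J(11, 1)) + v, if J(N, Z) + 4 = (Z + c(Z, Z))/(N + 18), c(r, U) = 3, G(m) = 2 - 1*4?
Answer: 18365/58 ≈ 316.64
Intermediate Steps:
G(m) = -2 (G(m) = 2 - 4 = -2)
S = -7/4 (S = -½ + (¼)*(-5) = -½ - 5/4 = -7/4 ≈ -1.7500)
v = -25/2 (v = -7/4*6 - 2 = -21/2 - 2 = -25/2 ≈ -12.500)
J(N, Z) = -4 + (3 + Z)/(18 + N) (J(N, Z) = -4 + (Z + 3)/(N + 18) = -4 + (3 + Z)/(18 + N))
(333 + J(11, 1)) + v = (333 + (-69 + 1 - 4*11)/(18 + 11)) - 25/2 = (333 + (-69 + 1 - 44)/29) - 25/2 = (333 + (1/29)*(-112)) - 25/2 = (333 - 112/29) - 25/2 = 9545/29 - 25/2 = 18365/58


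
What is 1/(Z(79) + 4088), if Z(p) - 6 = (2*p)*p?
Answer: 1/16576 ≈ 6.0328e-5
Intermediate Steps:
Z(p) = 6 + 2*p² (Z(p) = 6 + (2*p)*p = 6 + 2*p²)
1/(Z(79) + 4088) = 1/((6 + 2*79²) + 4088) = 1/((6 + 2*6241) + 4088) = 1/((6 + 12482) + 4088) = 1/(12488 + 4088) = 1/16576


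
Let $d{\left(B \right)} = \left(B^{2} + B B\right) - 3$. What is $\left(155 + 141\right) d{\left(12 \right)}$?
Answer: $84360$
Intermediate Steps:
$d{\left(B \right)} = -3 + 2 B^{2}$ ($d{\left(B \right)} = \left(B^{2} + B^{2}\right) - 3 = 2 B^{2} - 3 = -3 + 2 B^{2}$)
$\left(155 + 141\right) d{\left(12 \right)} = \left(155 + 141\right) \left(-3 + 2 \cdot 12^{2}\right) = 296 \left(-3 + 2 \cdot 144\right) = 296 \left(-3 + 288\right) = 296 \cdot 285 = 84360$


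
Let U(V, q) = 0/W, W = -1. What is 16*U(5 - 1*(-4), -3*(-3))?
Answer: 0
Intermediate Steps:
U(V, q) = 0 (U(V, q) = 0/(-1) = 0*(-1) = 0)
16*U(5 - 1*(-4), -3*(-3)) = 16*0 = 0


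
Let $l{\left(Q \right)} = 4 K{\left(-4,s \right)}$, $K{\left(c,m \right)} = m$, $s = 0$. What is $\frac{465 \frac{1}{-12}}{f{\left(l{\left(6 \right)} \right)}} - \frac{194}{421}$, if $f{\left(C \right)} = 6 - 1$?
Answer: $- \frac{13827}{1684} \approx -8.2108$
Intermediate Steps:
$l{\left(Q \right)} = 0$ ($l{\left(Q \right)} = 4 \cdot 0 = 0$)
$f{\left(C \right)} = 5$
$\frac{465 \frac{1}{-12}}{f{\left(l{\left(6 \right)} \right)}} - \frac{194}{421} = \frac{465 \frac{1}{-12}}{5} - \frac{194}{421} = 465 \left(- \frac{1}{12}\right) \frac{1}{5} - \frac{194}{421} = \left(- \frac{155}{4}\right) \frac{1}{5} - \frac{194}{421} = - \frac{31}{4} - \frac{194}{421} = - \frac{13827}{1684}$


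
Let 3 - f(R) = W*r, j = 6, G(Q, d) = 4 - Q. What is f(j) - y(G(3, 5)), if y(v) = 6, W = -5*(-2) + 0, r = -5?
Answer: 47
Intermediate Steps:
W = 10 (W = 10 + 0 = 10)
f(R) = 53 (f(R) = 3 - 10*(-5) = 3 - 1*(-50) = 3 + 50 = 53)
f(j) - y(G(3, 5)) = 53 - 1*6 = 53 - 6 = 47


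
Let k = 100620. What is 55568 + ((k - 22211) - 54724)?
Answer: 79253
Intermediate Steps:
55568 + ((k - 22211) - 54724) = 55568 + ((100620 - 22211) - 54724) = 55568 + (78409 - 54724) = 55568 + 23685 = 79253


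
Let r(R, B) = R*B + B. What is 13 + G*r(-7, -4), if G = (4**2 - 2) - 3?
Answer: 277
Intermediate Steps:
G = 11 (G = (16 - 2) - 3 = 14 - 3 = 11)
r(R, B) = B + B*R (r(R, B) = B*R + B = B + B*R)
13 + G*r(-7, -4) = 13 + 11*(-4*(1 - 7)) = 13 + 11*(-4*(-6)) = 13 + 11*24 = 13 + 264 = 277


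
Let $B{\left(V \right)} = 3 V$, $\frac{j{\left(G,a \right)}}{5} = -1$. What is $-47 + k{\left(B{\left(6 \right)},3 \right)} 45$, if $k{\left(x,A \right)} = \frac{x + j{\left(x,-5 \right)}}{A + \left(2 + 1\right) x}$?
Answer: $- \frac{698}{19} \approx -36.737$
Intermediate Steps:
$j{\left(G,a \right)} = -5$ ($j{\left(G,a \right)} = 5 \left(-1\right) = -5$)
$k{\left(x,A \right)} = \frac{-5 + x}{A + 3 x}$ ($k{\left(x,A \right)} = \frac{x - 5}{A + \left(2 + 1\right) x} = \frac{-5 + x}{A + 3 x}$)
$-47 + k{\left(B{\left(6 \right)},3 \right)} 45 = -47 + \frac{-5 + 3 \cdot 6}{3 + 3 \cdot 3 \cdot 6} \cdot 45 = -47 + \frac{-5 + 18}{3 + 3 \cdot 18} \cdot 45 = -47 + \frac{1}{3 + 54} \cdot 13 \cdot 45 = -47 + \frac{1}{57} \cdot 13 \cdot 45 = -47 + \frac{13}{57} \cdot 45 = -47 + \frac{195}{19} = - \frac{698}{19}$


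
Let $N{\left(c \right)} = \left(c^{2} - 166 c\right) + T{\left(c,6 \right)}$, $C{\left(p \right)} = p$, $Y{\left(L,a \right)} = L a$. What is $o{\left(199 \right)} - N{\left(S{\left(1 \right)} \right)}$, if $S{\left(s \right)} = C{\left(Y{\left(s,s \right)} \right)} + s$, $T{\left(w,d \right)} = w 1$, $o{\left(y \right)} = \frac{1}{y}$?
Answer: $\frac{64875}{199} \approx 326.0$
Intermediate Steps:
$T{\left(w,d \right)} = w$
$S{\left(s \right)} = s + s^{2}$ ($S{\left(s \right)} = s s + s = s^{2} + s = s + s^{2}$)
$N{\left(c \right)} = c^{2} - 165 c$ ($N{\left(c \right)} = \left(c^{2} - 166 c\right) + c = c^{2} - 165 c$)
$o{\left(199 \right)} - N{\left(S{\left(1 \right)} \right)} = \frac{1}{199} - 1 \left(1 + 1\right) \left(-165 + 1 \left(1 + 1\right)\right) = \frac{1}{199} - 1 \cdot 2 \left(-165 + 1 \cdot 2\right) = \frac{1}{199} - 2 \left(-165 + 2\right) = \frac{1}{199} - 2 \left(-163\right) = \frac{1}{199} - -326 = \frac{1}{199} + 326 = \frac{64875}{199}$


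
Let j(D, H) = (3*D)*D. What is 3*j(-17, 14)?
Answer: 2601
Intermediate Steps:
j(D, H) = 3*D**2
3*j(-17, 14) = 3*(3*(-17)**2) = 3*(3*289) = 3*867 = 2601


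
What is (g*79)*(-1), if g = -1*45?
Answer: 3555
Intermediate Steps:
g = -45
(g*79)*(-1) = -45*79*(-1) = -3555*(-1) = 3555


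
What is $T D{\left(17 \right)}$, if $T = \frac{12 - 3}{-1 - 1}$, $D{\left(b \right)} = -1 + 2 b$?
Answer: $- \frac{297}{2} \approx -148.5$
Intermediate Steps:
$T = - \frac{9}{2}$ ($T = \frac{9}{-2} = 9 \left(- \frac{1}{2}\right) = - \frac{9}{2} \approx -4.5$)
$T D{\left(17 \right)} = - \frac{9 \left(-1 + 2 \cdot 17\right)}{2} = - \frac{9 \left(-1 + 34\right)}{2} = \left(- \frac{9}{2}\right) 33 = - \frac{297}{2}$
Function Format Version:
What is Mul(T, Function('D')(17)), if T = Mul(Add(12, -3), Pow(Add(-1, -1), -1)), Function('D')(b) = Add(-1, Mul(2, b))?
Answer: Rational(-297, 2) ≈ -148.50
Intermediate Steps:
T = Rational(-9, 2) (T = Mul(9, Pow(-2, -1)) = Mul(9, Rational(-1, 2)) = Rational(-9, 2) ≈ -4.5000)
Mul(T, Function('D')(17)) = Mul(Rational(-9, 2), Add(-1, Mul(2, 17))) = Mul(Rational(-9, 2), Add(-1, 34)) = Mul(Rational(-9, 2), 33) = Rational(-297, 2)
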